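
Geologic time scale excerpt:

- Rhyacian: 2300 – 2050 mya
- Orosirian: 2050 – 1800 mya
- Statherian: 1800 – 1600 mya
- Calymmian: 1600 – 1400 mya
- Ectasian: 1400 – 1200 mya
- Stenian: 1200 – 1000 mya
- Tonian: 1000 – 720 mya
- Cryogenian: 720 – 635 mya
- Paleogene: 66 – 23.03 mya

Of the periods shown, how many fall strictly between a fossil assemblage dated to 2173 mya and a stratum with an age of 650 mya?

6

2173 Ma sits inside the Rhyacian (2300–2050) and 650 Ma inside the Cryogenian (720–635); neither of those is wholly between the two dates.
The listed periods lying completely between them are Orosirian, Statherian, Calymmian, Ectasian, Stenian, Tonian — 6 in all.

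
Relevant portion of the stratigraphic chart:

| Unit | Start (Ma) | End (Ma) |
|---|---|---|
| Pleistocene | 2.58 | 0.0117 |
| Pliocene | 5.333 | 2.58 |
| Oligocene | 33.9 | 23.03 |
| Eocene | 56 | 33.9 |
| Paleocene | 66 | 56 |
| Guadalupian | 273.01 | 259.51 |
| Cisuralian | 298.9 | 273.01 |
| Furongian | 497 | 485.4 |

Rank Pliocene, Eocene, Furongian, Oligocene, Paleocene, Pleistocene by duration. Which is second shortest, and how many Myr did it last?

Start − end for each: Pliocene 5.333 − 2.58 = 2.753; Eocene 56 − 33.9 = 22.1; Furongian 497 − 485.4 = 11.6; Oligocene 33.9 − 23.03 = 10.87; Paleocene 66 − 56 = 10; Pleistocene 2.58 − 0.0117 = 2.5683.
Ranking these from shortest: Pleistocene < Pliocene < Paleocene < Oligocene < Furongian < Eocene.
Position 2 in that ranking is Pliocene, which lasted 2.753 Myr.

Pliocene, 2.753 million years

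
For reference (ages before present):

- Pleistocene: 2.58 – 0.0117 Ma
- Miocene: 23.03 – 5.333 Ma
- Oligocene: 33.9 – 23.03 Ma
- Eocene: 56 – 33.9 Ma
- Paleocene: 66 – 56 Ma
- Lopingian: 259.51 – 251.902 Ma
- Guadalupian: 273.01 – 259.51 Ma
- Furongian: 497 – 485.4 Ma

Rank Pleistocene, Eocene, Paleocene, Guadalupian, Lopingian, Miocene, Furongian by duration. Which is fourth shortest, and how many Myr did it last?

Furongian, 11.6 million years

Durations: Pleistocene 2.5683; Eocene 22.1; Paleocene 10; Guadalupian 13.5; Lopingian 7.608; Miocene 17.697; Furongian 11.6 Myr.
Sorted shortest-first: Pleistocene (2.5683), Lopingian (7.608), Paleocene (10), Furongian (11.6), Guadalupian (13.5), Miocene (17.697), Eocene (22.1).
The fourth shortest is Furongian at 11.6 Myr.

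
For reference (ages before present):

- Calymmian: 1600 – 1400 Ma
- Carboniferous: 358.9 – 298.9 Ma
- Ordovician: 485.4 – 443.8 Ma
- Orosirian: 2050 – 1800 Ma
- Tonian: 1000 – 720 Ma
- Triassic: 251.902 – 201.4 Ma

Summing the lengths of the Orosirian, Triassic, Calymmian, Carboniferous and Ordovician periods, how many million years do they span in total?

Duration is start − end for each: (2050 − 1800) + (251.902 − 201.4) + (1600 − 1400) + (358.9 − 298.9) + (485.4 − 443.8).
That is 250 + 50.502 + 200 + 60 + 41.6, which totals 602.102 million years.

602.102 million years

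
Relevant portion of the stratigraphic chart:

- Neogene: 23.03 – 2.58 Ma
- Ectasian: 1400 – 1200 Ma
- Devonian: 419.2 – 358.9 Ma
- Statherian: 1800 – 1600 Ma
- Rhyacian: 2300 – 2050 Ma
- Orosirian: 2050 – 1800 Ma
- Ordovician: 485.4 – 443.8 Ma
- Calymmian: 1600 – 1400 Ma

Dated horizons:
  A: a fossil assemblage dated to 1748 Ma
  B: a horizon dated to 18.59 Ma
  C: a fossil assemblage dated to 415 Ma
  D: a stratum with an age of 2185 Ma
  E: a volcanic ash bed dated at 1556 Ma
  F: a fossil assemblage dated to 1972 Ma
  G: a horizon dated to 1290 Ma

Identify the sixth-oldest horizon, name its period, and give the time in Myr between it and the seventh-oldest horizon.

C, in the Devonian; 396.41 million years to B

Sorted oldest-first by Ma: D (2185), F (1972), A (1748), E (1556), G (1290), C (415), B (18.59).
The sixth oldest is C at 415 Ma, which lies in 419.2–358.9 Ma: the Devonian.
The seventh oldest is B at 18.59 Ma; separation = |415 − 18.59| = 396.41 Myr.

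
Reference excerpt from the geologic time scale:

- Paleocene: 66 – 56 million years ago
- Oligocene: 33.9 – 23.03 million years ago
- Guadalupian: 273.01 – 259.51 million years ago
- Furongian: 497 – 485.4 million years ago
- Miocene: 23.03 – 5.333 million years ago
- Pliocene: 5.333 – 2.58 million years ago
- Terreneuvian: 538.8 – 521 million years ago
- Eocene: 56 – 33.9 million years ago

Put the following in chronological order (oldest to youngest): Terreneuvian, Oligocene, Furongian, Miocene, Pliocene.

The oldest of these is Terreneuvian (starts 538.8 Ma) and the youngest is Pliocene (ends 2.58 Ma).
In between, by decreasing start age: Furongian (497), Oligocene (33.9), Miocene (23.03).

Terreneuvian → Furongian → Oligocene → Miocene → Pliocene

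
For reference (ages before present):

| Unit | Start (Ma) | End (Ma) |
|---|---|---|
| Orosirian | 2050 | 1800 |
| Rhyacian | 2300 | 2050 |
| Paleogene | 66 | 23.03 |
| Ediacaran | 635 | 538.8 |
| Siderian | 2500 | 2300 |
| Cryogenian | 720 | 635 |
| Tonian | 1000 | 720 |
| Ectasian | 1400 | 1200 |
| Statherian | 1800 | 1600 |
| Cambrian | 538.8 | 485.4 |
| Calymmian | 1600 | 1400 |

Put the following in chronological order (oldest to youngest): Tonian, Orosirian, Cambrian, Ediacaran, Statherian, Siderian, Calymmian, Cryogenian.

Sorting by start age (descending Ma, since larger Ma = older): Siderian start 2500, Orosirian start 2050, Statherian start 1800, Calymmian start 1600, Tonian start 1000, Cryogenian start 720, Ediacaran start 635, Cambrian start 538.8.

Siderian, Orosirian, Statherian, Calymmian, Tonian, Cryogenian, Ediacaran, Cambrian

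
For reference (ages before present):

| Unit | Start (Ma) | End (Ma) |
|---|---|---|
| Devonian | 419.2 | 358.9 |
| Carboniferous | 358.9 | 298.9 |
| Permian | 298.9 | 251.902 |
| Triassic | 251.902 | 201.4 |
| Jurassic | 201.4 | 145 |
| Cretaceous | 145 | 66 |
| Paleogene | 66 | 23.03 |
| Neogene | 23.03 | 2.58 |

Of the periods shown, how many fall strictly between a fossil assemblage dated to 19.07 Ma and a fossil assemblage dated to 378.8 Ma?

378.8 Ma sits inside the Devonian (419.2–358.9) and 19.07 Ma inside the Neogene (23.03–2.58); neither of those is wholly between the two dates.
The listed periods lying completely between them are Carboniferous, Permian, Triassic, Jurassic, Cretaceous, Paleogene — 6 in all.

6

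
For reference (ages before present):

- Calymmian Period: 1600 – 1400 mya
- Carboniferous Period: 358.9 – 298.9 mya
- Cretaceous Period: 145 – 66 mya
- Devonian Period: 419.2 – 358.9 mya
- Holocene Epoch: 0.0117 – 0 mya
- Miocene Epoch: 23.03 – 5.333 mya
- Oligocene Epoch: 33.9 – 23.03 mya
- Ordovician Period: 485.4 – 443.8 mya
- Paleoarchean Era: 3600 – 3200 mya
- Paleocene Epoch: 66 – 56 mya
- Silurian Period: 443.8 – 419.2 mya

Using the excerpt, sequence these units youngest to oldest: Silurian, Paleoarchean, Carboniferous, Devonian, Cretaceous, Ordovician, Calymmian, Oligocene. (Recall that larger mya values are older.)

Oligocene → Cretaceous → Carboniferous → Devonian → Silurian → Ordovician → Calymmian → Paleoarchean

Read off each span (Ma): Silurian 443.8–419.2; Paleoarchean 3600–3200; Carboniferous 358.9–298.9; Devonian 419.2–358.9; Cretaceous 145–66; Ordovician 485.4–443.8; Calymmian 1600–1400; Oligocene 33.9–23.03.
Larger Ma is older, so oldest→youngest is Paleoarchean, Calymmian, Ordovician, Silurian, Devonian, Carboniferous, Cretaceous, Oligocene; reverse it for youngest→oldest.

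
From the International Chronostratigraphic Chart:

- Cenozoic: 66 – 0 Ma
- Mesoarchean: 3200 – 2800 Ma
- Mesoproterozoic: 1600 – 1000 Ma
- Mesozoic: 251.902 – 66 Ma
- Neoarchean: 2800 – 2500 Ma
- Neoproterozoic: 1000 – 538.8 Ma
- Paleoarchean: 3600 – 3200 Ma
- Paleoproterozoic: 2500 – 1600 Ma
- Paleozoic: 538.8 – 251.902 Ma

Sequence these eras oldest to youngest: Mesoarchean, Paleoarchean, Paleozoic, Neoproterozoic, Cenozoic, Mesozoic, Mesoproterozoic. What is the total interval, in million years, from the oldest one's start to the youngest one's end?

From the excerpt: Mesoarchean 3200–2800; Paleoarchean 3600–3200; Paleozoic 538.8–251.902; Neoproterozoic 1000–538.8; Cenozoic 66–0; Mesozoic 251.902–66; Mesoproterozoic 1600–1000 (Ma).
Larger Ma is earlier, so the oldest is Paleoarchean and the youngest is Cenozoic; oldest to youngest: Paleoarchean, Mesoarchean, Mesoproterozoic, Neoproterozoic, Paleozoic, Mesozoic, Cenozoic.
Oldest start 3600 minus youngest end 0 gives 3600 Myr overall.

Paleoarchean → Mesoarchean → Mesoproterozoic → Neoproterozoic → Paleozoic → Mesozoic → Cenozoic; total span 3600 Myr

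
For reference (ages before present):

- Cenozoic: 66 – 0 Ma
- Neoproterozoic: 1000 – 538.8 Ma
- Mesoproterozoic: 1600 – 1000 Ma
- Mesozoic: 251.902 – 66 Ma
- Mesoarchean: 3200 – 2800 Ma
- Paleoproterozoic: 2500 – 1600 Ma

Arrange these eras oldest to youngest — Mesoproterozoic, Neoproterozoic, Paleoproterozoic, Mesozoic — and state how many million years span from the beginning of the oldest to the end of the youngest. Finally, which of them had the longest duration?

Start ages (Ma): Paleoproterozoic 2500, Mesoproterozoic 1600, Neoproterozoic 1000, Mesozoic 251.902.
Ordered oldest to youngest: Paleoproterozoic, Mesoproterozoic, Neoproterozoic, Mesozoic.
Span = 2500 − 66 = 2434 Myr.
Durations: Mesozoic 185.902, Paleoproterozoic 900, Neoproterozoic 461.2, Mesoproterozoic 600 → longest is Paleoproterozoic (900 Myr).

Paleoproterozoic → Mesoproterozoic → Neoproterozoic → Mesozoic; total span 2434 Myr; longest is Paleoproterozoic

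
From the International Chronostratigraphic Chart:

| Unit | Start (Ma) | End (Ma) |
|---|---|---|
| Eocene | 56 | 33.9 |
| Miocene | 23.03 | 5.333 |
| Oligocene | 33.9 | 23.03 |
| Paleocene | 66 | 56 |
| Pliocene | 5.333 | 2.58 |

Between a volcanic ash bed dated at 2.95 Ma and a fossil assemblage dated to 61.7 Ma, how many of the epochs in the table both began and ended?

61.7 Ma sits inside the Paleocene (66–56) and 2.95 Ma inside the Pliocene (5.333–2.58); neither of those is wholly between the two dates.
The listed epochs lying completely between them are Eocene, Oligocene, Miocene — 3 in all.

3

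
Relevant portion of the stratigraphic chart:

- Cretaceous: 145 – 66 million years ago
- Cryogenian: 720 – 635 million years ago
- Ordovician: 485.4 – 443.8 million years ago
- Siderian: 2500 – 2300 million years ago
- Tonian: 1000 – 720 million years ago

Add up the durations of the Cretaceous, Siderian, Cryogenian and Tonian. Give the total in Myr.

644 million years

Duration is start − end for each: (145 − 66) + (2500 − 2300) + (720 − 635) + (1000 − 720).
That is 79 + 200 + 85 + 280, which totals 644 million years.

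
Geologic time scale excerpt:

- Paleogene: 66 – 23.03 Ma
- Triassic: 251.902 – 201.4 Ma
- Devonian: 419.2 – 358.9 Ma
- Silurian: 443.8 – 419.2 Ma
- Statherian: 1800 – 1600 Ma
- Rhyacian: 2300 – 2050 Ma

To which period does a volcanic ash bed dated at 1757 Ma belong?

1757 Ma lies between 1800 and 1600 Ma, so it falls in the Statherian.

Statherian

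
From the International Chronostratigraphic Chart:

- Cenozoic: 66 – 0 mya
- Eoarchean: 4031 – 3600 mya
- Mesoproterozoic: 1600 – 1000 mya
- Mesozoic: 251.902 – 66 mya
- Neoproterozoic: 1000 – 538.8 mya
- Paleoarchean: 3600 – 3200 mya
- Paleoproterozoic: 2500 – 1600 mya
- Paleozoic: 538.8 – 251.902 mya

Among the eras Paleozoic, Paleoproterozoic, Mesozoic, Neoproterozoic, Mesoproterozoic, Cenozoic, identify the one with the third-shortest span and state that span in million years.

Paleozoic, 286.898 million years

Durations: Paleozoic 286.898; Paleoproterozoic 900; Mesozoic 185.902; Neoproterozoic 461.2; Mesoproterozoic 600; Cenozoic 66 Myr.
Sorted shortest-first: Cenozoic (66), Mesozoic (185.902), Paleozoic (286.898), Neoproterozoic (461.2), Mesoproterozoic (600), Paleoproterozoic (900).
The third shortest is Paleozoic at 286.898 Myr.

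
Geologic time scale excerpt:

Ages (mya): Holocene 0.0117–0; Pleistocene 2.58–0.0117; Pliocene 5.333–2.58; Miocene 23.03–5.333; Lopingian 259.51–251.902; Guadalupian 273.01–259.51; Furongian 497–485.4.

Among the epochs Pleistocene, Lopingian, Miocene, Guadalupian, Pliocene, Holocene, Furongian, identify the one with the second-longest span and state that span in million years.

Start − end for each: Pleistocene 2.58 − 0.0117 = 2.5683; Lopingian 259.51 − 251.902 = 7.608; Miocene 23.03 − 5.333 = 17.697; Guadalupian 273.01 − 259.51 = 13.5; Pliocene 5.333 − 2.58 = 2.753; Holocene 0.0117 − 0 = 0.0117; Furongian 497 − 485.4 = 11.6.
Ranking these from longest: Miocene > Guadalupian > Furongian > Lopingian > Pliocene > Pleistocene > Holocene.
Position 2 in that ranking is Guadalupian, which lasted 13.5 Myr.

Guadalupian, 13.5 million years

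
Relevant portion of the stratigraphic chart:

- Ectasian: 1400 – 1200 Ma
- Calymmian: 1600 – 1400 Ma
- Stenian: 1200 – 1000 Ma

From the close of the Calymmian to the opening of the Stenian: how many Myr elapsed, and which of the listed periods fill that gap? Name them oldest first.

200 million years; Ectasian

The Calymmian closes at 1400 Ma and the Stenian opens at 1200 Ma, so the interval is 1400 − 1200 = 200 Myr.
A period fits inside if it starts at or after 1400 Ma and ends at or before 1200 Ma; oldest first that gives Ectasian.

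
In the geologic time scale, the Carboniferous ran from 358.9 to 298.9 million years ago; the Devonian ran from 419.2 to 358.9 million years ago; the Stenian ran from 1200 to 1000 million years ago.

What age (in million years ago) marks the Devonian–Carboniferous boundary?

358.9 million years ago

The Devonian ends and the Carboniferous begins at 358.9 million years ago.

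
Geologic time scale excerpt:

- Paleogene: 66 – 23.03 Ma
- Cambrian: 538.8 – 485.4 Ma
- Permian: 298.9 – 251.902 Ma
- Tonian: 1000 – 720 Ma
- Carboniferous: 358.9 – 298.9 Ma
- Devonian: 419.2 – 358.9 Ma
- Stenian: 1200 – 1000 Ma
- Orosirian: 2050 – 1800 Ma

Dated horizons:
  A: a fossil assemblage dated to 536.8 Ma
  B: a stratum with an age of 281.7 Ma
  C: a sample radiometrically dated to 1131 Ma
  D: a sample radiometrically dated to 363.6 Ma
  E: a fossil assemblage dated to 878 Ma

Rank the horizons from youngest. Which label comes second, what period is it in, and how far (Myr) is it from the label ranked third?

D, in the Devonian; 173.2 million years to A

Smaller Ma means younger, so youngest first: B 281.7 < D 363.6 < A 536.8 < E 878 < C 1131.
Counting 2 along gives D (363.6 Ma); the excerpt puts that inside the Devonian, 419.2–358.9 Ma.
Next in line is A (536.8 Ma), and 536.8 − 363.6 = 173.2 Myr.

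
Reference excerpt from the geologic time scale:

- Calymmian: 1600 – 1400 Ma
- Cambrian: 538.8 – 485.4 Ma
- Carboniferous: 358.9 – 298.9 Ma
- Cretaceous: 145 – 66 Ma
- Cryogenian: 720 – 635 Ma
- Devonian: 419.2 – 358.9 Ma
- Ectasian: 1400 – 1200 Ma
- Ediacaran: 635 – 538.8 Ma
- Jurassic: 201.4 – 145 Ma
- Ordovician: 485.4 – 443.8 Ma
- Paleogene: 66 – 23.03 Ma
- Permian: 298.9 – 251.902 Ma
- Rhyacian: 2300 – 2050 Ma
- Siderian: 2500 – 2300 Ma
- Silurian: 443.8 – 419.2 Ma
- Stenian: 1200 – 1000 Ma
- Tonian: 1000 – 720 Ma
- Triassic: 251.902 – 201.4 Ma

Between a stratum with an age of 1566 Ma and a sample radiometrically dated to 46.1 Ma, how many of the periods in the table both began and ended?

14

The older date is 1566 Ma and the younger is 46.1 Ma.
Periods with start < 1566 and end > 46.1 Ma: Ectasian (1400–1200), Stenian (1200–1000), Tonian (1000–720), Cryogenian (720–635), Ediacaran (635–538.8), Cambrian (538.8–485.4), Ordovician (485.4–443.8), Silurian (443.8–419.2), Devonian (419.2–358.9), Carboniferous (358.9–298.9), Permian (298.9–251.902), Triassic (251.902–201.4), Jurassic (201.4–145), Cretaceous (145–66).
That is 14 complete periods.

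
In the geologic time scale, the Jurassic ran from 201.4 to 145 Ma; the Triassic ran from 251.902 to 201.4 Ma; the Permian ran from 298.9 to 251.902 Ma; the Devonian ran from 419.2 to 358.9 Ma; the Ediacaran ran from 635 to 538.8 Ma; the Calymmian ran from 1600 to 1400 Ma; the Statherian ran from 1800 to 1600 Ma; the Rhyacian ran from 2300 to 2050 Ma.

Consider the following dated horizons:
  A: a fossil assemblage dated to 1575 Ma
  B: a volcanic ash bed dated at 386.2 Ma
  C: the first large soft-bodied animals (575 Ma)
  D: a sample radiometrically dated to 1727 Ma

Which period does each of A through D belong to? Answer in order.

Match each age against the start–end ranges in the excerpt: A = 1575 Ma → Calymmian (1600–1400); B = 386.2 Ma → Devonian (419.2–358.9); C = 575 Ma → Ediacaran (635–538.8); D = 1727 Ma → Statherian (1800–1600).

A — Calymmian; B — Devonian; C — Ediacaran; D — Statherian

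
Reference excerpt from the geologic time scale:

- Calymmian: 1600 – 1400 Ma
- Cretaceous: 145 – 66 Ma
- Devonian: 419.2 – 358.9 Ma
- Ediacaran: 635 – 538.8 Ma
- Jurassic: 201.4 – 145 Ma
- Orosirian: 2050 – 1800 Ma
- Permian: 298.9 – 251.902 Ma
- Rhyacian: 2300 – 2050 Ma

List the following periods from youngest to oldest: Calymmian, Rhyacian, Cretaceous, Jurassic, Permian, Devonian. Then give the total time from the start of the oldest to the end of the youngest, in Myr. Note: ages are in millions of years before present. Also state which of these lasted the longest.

Start ages (Ma): Rhyacian 2300, Calymmian 1600, Devonian 419.2, Permian 298.9, Jurassic 201.4, Cretaceous 145.
Ordered youngest to oldest: Cretaceous, Jurassic, Permian, Devonian, Calymmian, Rhyacian.
Span = 2300 − 66 = 2234 Myr.
Durations: Jurassic 56.4, Rhyacian 250, Permian 46.998, Calymmian 200, Cretaceous 79, Devonian 60.3 → longest is Rhyacian (250 Myr).

Cretaceous → Jurassic → Permian → Devonian → Calymmian → Rhyacian; total span 2234 Myr; longest is Rhyacian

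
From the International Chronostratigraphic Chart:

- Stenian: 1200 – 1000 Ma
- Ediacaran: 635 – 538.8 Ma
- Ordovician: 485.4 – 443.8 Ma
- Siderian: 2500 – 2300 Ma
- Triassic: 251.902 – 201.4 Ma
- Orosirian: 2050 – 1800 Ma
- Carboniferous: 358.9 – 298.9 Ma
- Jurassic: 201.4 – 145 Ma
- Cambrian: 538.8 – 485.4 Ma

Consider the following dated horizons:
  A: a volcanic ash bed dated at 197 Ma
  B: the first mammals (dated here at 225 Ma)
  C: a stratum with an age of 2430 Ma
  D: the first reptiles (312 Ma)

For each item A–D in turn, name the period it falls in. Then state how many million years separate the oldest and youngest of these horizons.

A — Jurassic; B — Triassic; C — Siderian; D — Carboniferous; span 2233 million years

A: 197 Ma lies in 201.4–145 Ma, so Jurassic.
B: 225 Ma lies in 251.902–201.4 Ma, so Triassic.
C: 2430 Ma lies in 2500–2300 Ma, so Siderian.
D: 312 Ma lies in 358.9–298.9 Ma, so Carboniferous.
Oldest = 2430 Ma, youngest = 197 Ma → span 2233 Myr.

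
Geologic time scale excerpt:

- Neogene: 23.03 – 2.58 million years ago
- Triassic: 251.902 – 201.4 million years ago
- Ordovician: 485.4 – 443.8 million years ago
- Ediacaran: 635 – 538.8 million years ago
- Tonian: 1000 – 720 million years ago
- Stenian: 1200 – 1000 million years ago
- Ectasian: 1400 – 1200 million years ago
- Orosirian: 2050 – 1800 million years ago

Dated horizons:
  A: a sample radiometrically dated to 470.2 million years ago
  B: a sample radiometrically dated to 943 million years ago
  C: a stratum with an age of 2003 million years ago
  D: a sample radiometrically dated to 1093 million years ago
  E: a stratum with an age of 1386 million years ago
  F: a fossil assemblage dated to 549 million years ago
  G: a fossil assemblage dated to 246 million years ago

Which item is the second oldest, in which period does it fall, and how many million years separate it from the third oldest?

Larger Ma means older, so oldest first: C 2003 > E 1386 > D 1093 > B 943 > F 549 > A 470.2 > G 246.
Counting 2 along gives E (1386 Ma); the excerpt puts that inside the Ectasian, 1400–1200 Ma.
Next in line is D (1093 Ma), and 1386 − 1093 = 293 Myr.

E, in the Ectasian; 293 million years to D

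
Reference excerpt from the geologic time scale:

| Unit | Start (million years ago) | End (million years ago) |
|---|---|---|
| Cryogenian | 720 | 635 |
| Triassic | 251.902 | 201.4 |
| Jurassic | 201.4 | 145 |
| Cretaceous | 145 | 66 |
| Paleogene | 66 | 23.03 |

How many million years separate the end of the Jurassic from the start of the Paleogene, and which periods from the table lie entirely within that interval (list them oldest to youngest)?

79 million years; Cretaceous

The Jurassic closes at 145 Ma and the Paleogene opens at 66 Ma, so the interval is 145 − 66 = 79 Myr.
A period fits inside if it starts at or after 145 Ma and ends at or before 66 Ma; oldest first that gives Cretaceous.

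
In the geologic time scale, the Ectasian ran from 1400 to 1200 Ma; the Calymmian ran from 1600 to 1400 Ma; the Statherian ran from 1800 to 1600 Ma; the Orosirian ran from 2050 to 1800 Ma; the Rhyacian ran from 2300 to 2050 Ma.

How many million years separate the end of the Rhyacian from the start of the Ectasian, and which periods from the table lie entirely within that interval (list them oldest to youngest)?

End of Rhyacian = 2050 Ma; start of Ectasian = 1400 Ma.
Gap = 2050 − 1400 = 650 Myr.
Periods wholly inside 2050–1400 Ma: Orosirian (2050–1800), Statherian (1800–1600), Calymmian (1600–1400).

650 million years; Orosirian, Statherian, Calymmian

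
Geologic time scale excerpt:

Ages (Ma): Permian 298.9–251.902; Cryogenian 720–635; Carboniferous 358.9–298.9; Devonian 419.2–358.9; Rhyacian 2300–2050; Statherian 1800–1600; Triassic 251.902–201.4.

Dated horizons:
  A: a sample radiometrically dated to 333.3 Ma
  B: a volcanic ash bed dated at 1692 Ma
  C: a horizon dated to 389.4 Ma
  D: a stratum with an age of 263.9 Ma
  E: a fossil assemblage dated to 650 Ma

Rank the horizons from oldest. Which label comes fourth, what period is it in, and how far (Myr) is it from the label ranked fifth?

Larger Ma means older, so oldest first: B 1692 > E 650 > C 389.4 > A 333.3 > D 263.9.
Counting 4 along gives A (333.3 Ma); the excerpt puts that inside the Carboniferous, 358.9–298.9 Ma.
Next in line is D (263.9 Ma), and 333.3 − 263.9 = 69.4 Myr.

A, in the Carboniferous; 69.4 million years to D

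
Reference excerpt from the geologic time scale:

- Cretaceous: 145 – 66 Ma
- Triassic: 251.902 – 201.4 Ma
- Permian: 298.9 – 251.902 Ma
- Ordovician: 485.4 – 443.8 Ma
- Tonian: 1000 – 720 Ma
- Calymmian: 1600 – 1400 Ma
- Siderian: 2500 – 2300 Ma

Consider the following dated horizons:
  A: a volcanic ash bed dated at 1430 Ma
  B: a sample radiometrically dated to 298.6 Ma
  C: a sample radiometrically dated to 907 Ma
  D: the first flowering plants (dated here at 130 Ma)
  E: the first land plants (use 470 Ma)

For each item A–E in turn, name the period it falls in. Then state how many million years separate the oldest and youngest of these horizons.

Match each age against the start–end ranges in the excerpt: A = 1430 Ma → Calymmian (1600–1400); B = 298.6 Ma → Permian (298.9–251.902); C = 907 Ma → Tonian (1000–720); D = 130 Ma → Cretaceous (145–66); E = 470 Ma → Ordovician (485.4–443.8).
The largest age is 1430 Ma and the smallest is 130 Ma; their difference is 1300 Myr.

A — Calymmian; B — Permian; C — Tonian; D — Cretaceous; E — Ordovician; span 1300 million years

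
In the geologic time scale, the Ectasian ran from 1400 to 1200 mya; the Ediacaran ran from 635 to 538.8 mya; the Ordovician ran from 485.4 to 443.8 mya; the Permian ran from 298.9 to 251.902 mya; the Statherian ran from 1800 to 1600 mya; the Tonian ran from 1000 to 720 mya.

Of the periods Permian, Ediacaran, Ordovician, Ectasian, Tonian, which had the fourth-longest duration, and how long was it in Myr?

Durations: Permian 46.998; Ediacaran 96.2; Ordovician 41.6; Ectasian 200; Tonian 280 Myr.
Sorted longest-first: Tonian (280), Ectasian (200), Ediacaran (96.2), Permian (46.998), Ordovician (41.6).
The fourth longest is Permian at 46.998 Myr.

Permian, 46.998 million years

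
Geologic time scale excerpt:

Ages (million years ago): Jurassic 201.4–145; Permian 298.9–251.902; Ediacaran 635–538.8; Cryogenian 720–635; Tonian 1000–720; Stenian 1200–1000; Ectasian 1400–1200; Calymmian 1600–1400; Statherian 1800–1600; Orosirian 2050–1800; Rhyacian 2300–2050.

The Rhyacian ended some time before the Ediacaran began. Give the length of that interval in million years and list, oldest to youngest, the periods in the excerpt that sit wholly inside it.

1415 million years; Orosirian, Statherian, Calymmian, Ectasian, Stenian, Tonian, Cryogenian

The Rhyacian closes at 2050 Ma and the Ediacaran opens at 635 Ma, so the interval is 2050 − 635 = 1415 Myr.
A period fits inside if it starts at or after 2050 Ma and ends at or before 635 Ma; oldest first that gives Orosirian, Statherian, Calymmian, Ectasian, Stenian, Tonian, Cryogenian.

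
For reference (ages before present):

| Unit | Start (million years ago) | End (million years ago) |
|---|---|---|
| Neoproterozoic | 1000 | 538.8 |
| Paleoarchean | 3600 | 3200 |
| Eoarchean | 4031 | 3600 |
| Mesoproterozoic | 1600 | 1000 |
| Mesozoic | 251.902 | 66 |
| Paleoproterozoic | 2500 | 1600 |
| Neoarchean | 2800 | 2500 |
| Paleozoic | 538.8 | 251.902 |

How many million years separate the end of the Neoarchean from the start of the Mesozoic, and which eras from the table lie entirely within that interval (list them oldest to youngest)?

The Neoarchean closes at 2500 Ma and the Mesozoic opens at 251.902 Ma, so the interval is 2500 − 251.902 = 2248.098 Myr.
An era fits inside if it starts at or after 2500 Ma and ends at or before 251.902 Ma; oldest first that gives Paleoproterozoic, Mesoproterozoic, Neoproterozoic, Paleozoic.

2248.098 million years; Paleoproterozoic, Mesoproterozoic, Neoproterozoic, Paleozoic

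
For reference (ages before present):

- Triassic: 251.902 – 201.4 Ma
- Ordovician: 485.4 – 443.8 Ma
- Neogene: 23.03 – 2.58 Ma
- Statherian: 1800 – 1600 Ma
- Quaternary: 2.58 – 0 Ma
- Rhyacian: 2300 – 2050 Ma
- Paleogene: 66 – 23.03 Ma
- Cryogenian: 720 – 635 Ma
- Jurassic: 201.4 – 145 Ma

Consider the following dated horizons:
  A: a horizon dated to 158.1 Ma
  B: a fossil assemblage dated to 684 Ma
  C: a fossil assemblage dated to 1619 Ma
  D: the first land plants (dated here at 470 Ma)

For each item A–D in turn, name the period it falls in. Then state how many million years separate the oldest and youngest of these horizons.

A — Jurassic; B — Cryogenian; C — Statherian; D — Ordovician; span 1460.9 million years

A: 158.1 Ma lies in 201.4–145 Ma, so Jurassic.
B: 684 Ma lies in 720–635 Ma, so Cryogenian.
C: 1619 Ma lies in 1800–1600 Ma, so Statherian.
D: 470 Ma lies in 485.4–443.8 Ma, so Ordovician.
Oldest = 1619 Ma, youngest = 158.1 Ma → span 1460.9 Myr.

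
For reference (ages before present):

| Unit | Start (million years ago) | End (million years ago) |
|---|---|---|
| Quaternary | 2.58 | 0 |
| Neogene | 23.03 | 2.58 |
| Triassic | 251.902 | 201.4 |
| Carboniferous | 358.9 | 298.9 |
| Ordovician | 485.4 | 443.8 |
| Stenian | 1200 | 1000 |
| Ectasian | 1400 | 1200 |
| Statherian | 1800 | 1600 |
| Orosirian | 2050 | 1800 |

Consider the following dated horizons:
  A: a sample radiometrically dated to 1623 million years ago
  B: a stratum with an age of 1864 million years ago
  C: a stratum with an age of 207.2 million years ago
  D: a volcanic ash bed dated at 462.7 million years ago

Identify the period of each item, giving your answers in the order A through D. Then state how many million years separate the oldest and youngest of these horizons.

A — Statherian; B — Orosirian; C — Triassic; D — Ordovician; span 1656.8 million years

A: 1623 Ma lies in 1800–1600 Ma, so Statherian.
B: 1864 Ma lies in 2050–1800 Ma, so Orosirian.
C: 207.2 Ma lies in 251.902–201.4 Ma, so Triassic.
D: 462.7 Ma lies in 485.4–443.8 Ma, so Ordovician.
Oldest = 1864 Ma, youngest = 207.2 Ma → span 1656.8 Myr.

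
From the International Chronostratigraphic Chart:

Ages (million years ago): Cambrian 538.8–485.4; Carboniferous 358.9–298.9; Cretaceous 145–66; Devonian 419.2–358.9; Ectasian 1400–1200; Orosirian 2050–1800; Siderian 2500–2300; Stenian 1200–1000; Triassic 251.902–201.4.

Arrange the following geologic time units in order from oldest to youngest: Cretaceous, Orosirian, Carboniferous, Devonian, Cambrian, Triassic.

Read off each span (Ma): Cretaceous 145–66; Orosirian 2050–1800; Carboniferous 358.9–298.9; Devonian 419.2–358.9; Cambrian 538.8–485.4; Triassic 251.902–201.4.
Larger Ma is older, so oldest→youngest is Orosirian, Cambrian, Devonian, Carboniferous, Triassic, Cretaceous.

Orosirian, then Cambrian, then Devonian, then Carboniferous, then Triassic, then Cretaceous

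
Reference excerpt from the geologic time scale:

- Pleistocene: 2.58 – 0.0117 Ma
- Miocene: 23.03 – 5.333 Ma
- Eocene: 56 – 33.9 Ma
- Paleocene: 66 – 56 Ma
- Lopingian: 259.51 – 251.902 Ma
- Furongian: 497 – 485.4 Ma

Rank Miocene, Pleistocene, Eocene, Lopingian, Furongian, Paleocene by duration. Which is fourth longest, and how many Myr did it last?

Durations: Miocene 17.697; Pleistocene 2.5683; Eocene 22.1; Lopingian 7.608; Furongian 11.6; Paleocene 10 Myr.
Sorted longest-first: Eocene (22.1), Miocene (17.697), Furongian (11.6), Paleocene (10), Lopingian (7.608), Pleistocene (2.5683).
The fourth longest is Paleocene at 10 Myr.

Paleocene, 10 million years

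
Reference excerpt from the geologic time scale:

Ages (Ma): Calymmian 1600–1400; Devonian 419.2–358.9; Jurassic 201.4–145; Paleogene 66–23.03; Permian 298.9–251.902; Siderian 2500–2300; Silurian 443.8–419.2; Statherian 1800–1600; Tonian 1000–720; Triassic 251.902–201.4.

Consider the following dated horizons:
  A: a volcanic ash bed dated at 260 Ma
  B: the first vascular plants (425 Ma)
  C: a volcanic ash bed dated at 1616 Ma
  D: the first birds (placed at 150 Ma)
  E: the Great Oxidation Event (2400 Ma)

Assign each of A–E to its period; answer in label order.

A — Permian; B — Silurian; C — Statherian; D — Jurassic; E — Siderian

Match each age against the start–end ranges in the excerpt: A = 260 Ma → Permian (298.9–251.902); B = 425 Ma → Silurian (443.8–419.2); C = 1616 Ma → Statherian (1800–1600); D = 150 Ma → Jurassic (201.4–145); E = 2400 Ma → Siderian (2500–2300).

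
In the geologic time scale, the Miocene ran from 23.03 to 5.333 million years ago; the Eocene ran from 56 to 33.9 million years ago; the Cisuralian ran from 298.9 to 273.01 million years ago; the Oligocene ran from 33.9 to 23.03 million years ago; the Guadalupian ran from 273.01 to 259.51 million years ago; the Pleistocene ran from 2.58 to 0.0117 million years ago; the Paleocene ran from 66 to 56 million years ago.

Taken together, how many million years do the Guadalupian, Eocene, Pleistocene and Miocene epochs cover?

Duration is start − end for each: (273.01 − 259.51) + (56 − 33.9) + (2.58 − 0.0117) + (23.03 − 5.333).
That is 13.5 + 22.1 + 2.5683 + 17.697, which totals 55.8653 million years.

55.8653 million years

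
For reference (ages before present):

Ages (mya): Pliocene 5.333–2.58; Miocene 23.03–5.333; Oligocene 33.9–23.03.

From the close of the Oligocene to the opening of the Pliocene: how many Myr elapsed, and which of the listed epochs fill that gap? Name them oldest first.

The Oligocene closes at 23.03 Ma and the Pliocene opens at 5.333 Ma, so the interval is 23.03 − 5.333 = 17.697 Myr.
An epoch fits inside if it starts at or after 23.03 Ma and ends at or before 5.333 Ma; oldest first that gives Miocene.

17.697 million years; Miocene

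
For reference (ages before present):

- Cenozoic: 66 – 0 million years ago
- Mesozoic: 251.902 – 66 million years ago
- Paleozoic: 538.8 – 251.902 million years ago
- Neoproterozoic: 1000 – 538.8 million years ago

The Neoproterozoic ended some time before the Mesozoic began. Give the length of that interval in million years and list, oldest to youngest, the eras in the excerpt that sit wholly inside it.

286.898 million years; Paleozoic

End of Neoproterozoic = 538.8 Ma; start of Mesozoic = 251.902 Ma.
Gap = 538.8 − 251.902 = 286.898 Myr.
Eras wholly inside 538.8–251.902 Ma: Paleozoic (538.8–251.902).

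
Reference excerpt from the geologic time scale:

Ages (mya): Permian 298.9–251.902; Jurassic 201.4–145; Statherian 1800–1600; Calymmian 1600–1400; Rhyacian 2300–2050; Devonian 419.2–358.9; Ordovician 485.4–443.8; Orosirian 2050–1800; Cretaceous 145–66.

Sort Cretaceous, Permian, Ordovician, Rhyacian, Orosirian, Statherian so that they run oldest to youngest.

Rhyacian, Orosirian, Statherian, Ordovician, Permian, Cretaceous

Read off each span (Ma): Cretaceous 145–66; Permian 298.9–251.902; Ordovician 485.4–443.8; Rhyacian 2300–2050; Orosirian 2050–1800; Statherian 1800–1600.
Larger Ma is older, so oldest→youngest is Rhyacian, Orosirian, Statherian, Ordovician, Permian, Cretaceous.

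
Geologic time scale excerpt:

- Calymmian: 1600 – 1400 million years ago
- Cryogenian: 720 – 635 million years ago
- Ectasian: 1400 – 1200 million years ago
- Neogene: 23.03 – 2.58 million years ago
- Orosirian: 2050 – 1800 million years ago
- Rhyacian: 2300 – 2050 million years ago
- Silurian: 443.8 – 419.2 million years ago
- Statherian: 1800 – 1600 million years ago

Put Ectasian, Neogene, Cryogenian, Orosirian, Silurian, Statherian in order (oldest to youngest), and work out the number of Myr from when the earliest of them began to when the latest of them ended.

Start ages (Ma): Orosirian 2050, Statherian 1800, Ectasian 1400, Cryogenian 720, Silurian 443.8, Neogene 23.03.
Ordered oldest to youngest: Orosirian, Statherian, Ectasian, Cryogenian, Silurian, Neogene.
Span = 2050 − 2.58 = 2047.42 Myr.

Orosirian → Statherian → Ectasian → Cryogenian → Silurian → Neogene; total span 2047.42 Myr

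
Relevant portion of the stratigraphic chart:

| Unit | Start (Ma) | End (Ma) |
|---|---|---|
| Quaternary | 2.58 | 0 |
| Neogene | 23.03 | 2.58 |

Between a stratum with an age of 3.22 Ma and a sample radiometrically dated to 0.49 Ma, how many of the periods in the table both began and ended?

The older date is 3.22 Ma and the younger is 0.49 Ma.
No period both begins after 3.22 Ma and ends before 0.49 Ma, so the count is 0.

0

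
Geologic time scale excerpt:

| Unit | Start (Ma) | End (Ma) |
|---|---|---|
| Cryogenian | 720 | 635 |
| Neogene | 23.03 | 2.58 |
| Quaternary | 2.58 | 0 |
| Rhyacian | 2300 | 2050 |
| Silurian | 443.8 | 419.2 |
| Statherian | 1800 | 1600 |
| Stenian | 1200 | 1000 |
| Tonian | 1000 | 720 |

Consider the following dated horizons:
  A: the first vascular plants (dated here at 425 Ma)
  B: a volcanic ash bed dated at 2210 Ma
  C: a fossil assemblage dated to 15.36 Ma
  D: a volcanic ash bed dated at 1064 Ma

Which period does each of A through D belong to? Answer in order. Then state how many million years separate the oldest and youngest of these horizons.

A — Silurian; B — Rhyacian; C — Neogene; D — Stenian; span 2194.64 million years

A: 425 Ma lies in 443.8–419.2 Ma, so Silurian.
B: 2210 Ma lies in 2300–2050 Ma, so Rhyacian.
C: 15.36 Ma lies in 23.03–2.58 Ma, so Neogene.
D: 1064 Ma lies in 1200–1000 Ma, so Stenian.
Oldest = 2210 Ma, youngest = 15.36 Ma → span 2194.64 Myr.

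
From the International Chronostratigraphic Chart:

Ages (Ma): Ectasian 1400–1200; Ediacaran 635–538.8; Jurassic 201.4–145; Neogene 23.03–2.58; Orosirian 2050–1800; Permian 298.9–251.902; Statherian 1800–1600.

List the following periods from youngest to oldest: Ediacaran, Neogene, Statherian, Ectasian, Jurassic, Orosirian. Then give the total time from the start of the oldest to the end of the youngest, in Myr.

From the excerpt: Ediacaran 635–538.8; Neogene 23.03–2.58; Statherian 1800–1600; Ectasian 1400–1200; Jurassic 201.4–145; Orosirian 2050–1800 (Ma).
Larger Ma is earlier, so the oldest is Orosirian and the youngest is Neogene; youngest to oldest: Neogene, Jurassic, Ediacaran, Ectasian, Statherian, Orosirian.
Oldest start 2050 minus youngest end 2.58 gives 2047.42 Myr overall.

Neogene, Jurassic, Ediacaran, Ectasian, Statherian, Orosirian; total span 2047.42 Myr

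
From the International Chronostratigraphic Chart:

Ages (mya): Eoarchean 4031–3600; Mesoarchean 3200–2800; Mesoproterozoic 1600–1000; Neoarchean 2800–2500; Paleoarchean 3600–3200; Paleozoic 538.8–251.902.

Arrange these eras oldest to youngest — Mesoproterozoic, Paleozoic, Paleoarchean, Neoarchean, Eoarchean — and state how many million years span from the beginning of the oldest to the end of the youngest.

Start ages (Ma): Eoarchean 4031, Paleoarchean 3600, Neoarchean 2800, Mesoproterozoic 1600, Paleozoic 538.8.
Ordered oldest to youngest: Eoarchean, Paleoarchean, Neoarchean, Mesoproterozoic, Paleozoic.
Span = 4031 − 251.902 = 3779.098 Myr.

Eoarchean → Paleoarchean → Neoarchean → Mesoproterozoic → Paleozoic; total span 3779.098 Myr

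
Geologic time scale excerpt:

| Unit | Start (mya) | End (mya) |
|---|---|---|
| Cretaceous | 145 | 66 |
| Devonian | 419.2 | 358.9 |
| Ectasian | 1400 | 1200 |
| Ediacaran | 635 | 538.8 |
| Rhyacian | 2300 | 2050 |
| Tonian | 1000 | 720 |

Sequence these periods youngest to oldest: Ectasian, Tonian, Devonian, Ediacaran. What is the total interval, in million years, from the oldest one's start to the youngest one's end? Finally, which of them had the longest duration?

From the excerpt: Ectasian 1400–1200; Tonian 1000–720; Devonian 419.2–358.9; Ediacaran 635–538.8 (Ma).
Larger Ma is earlier, so the oldest is Ectasian and the youngest is Devonian; youngest to oldest: Devonian, Ediacaran, Tonian, Ectasian.
Oldest start 1400 minus youngest end 358.9 gives 1041.1 Myr overall.
Individual lengths (start − end): Ediacaran 96.2; Devonian 60.3; Ectasian 200; Tonian 280. The largest is Tonian at 280 Myr.

Devonian, Ediacaran, Tonian, Ectasian; total span 1041.1 Myr; longest is Tonian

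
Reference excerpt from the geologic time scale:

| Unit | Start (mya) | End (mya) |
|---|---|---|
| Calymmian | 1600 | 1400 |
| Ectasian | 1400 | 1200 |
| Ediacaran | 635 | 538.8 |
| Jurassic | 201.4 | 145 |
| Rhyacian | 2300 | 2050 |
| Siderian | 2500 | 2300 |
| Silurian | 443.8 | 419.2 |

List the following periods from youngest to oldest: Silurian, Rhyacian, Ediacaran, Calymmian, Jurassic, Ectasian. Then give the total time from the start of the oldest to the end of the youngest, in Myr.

Start ages (Ma): Rhyacian 2300, Calymmian 1600, Ectasian 1400, Ediacaran 635, Silurian 443.8, Jurassic 201.4.
Ordered youngest to oldest: Jurassic, Silurian, Ediacaran, Ectasian, Calymmian, Rhyacian.
Span = 2300 − 145 = 2155 Myr.

Jurassic → Silurian → Ediacaran → Ectasian → Calymmian → Rhyacian; total span 2155 Myr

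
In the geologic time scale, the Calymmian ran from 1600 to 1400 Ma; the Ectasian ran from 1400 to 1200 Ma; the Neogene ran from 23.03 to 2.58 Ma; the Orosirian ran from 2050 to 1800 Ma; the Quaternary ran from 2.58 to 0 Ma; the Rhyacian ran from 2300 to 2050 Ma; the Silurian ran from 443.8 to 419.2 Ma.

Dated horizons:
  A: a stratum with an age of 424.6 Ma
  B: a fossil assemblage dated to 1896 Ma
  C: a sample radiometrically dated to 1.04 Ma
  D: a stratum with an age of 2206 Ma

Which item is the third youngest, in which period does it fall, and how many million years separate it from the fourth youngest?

Sorted youngest-first by Ma: C (1.04), A (424.6), B (1896), D (2206).
The third youngest is B at 1896 Ma, which lies in 2050–1800 Ma: the Orosirian.
The fourth youngest is D at 2206 Ma; separation = |1896 − 2206| = 310 Myr.

B, in the Orosirian; 310 million years to D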